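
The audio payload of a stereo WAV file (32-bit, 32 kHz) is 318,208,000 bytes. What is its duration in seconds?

1,243 seconds

Byte rate = 32,000 × 4 × 2 = 256,000 bytes/s.
Duration = 318,208,000 / 256,000 = 1,243 s.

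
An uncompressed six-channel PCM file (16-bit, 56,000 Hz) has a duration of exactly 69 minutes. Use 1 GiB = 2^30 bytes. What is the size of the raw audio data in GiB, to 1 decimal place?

2.6 GiB

Duration = exactly 69 minutes = 4,140 s.
Bytes = 56,000 samples/s × 4,140 s × 2 bytes/sample × 6 ch = 2,782,080,000 bytes.
2,782,080,000 / 1,073,741,824 = 2.6 GiB.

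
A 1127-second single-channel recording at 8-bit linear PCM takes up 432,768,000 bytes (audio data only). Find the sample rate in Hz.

Bytes = sample_rate × seconds × bytes_per_sample × channels.
sample_rate = 432,768,000 / (1,127 × 1 × 1) = 432,768,000 / 1,127 = 384,000 Hz.

384,000 Hz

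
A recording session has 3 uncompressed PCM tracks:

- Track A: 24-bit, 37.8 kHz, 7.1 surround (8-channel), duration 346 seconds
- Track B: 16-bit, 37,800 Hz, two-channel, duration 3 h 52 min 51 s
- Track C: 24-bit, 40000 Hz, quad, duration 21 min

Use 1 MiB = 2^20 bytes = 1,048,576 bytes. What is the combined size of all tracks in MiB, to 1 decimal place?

2890.7 MiB

Track A: 37,800 × 346 × 3 × 8 = 313,891,200 bytes.
Track B: 3 h 52 min 51 s = 13,971 s; 37,800 × 13,971 × 2 × 2 = 2,112,415,200 bytes.
Track C: 21 min = 1,260 s; 40,000 × 1,260 × 3 × 4 = 604,800,000 bytes.
Total = 3,031,106,400 bytes = 2890.7 MiB.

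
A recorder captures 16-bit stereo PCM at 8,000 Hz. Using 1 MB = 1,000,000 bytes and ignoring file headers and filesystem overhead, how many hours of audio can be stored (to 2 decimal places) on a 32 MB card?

0.28 hours

Uncompressed byte rate = 8,000 × 2 × 2 = 32,000 bytes/s.
Capacity = 32 × 1,000,000 = 32,000,000 bytes.
32,000,000 / 32,000 ≈ 1000 s → 0.28 hours.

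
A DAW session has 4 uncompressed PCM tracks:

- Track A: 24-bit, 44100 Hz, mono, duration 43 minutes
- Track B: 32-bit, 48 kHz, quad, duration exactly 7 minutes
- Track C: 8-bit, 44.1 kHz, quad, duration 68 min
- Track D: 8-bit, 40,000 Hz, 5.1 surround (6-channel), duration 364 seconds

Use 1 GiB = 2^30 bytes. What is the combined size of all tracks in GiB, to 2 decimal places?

1.37 GiB

Track A: 43 minutes = 2,580 s; 44,100 × 2,580 × 3 × 1 = 341,334,000 bytes.
Track B: exactly 7 minutes = 420 s; 48,000 × 420 × 4 × 4 = 322,560,000 bytes.
Track C: 68 min = 4,080 s; 44,100 × 4,080 × 1 × 4 = 719,712,000 bytes.
Track D: 40,000 × 364 × 1 × 6 = 87,360,000 bytes.
Total = 1,470,966,000 bytes = 1.37 GiB.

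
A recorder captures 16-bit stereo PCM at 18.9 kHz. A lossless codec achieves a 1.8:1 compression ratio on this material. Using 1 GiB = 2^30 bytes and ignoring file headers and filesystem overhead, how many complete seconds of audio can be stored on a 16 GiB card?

409,044 seconds

Uncompressed byte rate = 18,900 × 2 × 2 = 75,600 bytes/s.
After 1.8:1 compression, effective rate ≈ 42000 bytes/s.
Capacity = 16 × 1,073,741,824 = 17,179,869,184 bytes.
17,179,869,184 / effective rate ≈ 409044.5 s → 409,044 seconds.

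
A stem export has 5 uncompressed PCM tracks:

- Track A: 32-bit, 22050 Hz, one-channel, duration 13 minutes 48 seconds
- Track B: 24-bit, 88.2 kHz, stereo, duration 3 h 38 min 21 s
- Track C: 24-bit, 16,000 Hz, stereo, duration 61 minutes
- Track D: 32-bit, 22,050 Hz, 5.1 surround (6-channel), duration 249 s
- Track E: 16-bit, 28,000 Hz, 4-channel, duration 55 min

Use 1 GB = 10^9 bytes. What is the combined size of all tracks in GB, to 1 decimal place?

8.2 GB

Track A: 13 minutes 48 seconds = 828 s; 22,050 × 828 × 4 × 1 = 73,029,600 bytes.
Track B: 3 h 38 min 21 s = 13,101 s; 88,200 × 13,101 × 3 × 2 = 6,933,049,200 bytes.
Track C: 61 minutes = 3,660 s; 16,000 × 3,660 × 3 × 2 = 351,360,000 bytes.
Track D: 22,050 × 249 × 4 × 6 = 131,770,800 bytes.
Track E: 55 min = 3,300 s; 28,000 × 3,300 × 2 × 4 = 739,200,000 bytes.
Total = 8,228,409,600 bytes = 8.2 GB.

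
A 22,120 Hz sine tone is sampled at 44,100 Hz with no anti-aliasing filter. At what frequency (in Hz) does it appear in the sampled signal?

Nyquist = 44,100/2 = 22,050 Hz; 22,120 Hz exceeds it.
Alias = |22,120 − 1×44,100| = |22,120 − 44,100| = 21,980 Hz.

21,980 Hz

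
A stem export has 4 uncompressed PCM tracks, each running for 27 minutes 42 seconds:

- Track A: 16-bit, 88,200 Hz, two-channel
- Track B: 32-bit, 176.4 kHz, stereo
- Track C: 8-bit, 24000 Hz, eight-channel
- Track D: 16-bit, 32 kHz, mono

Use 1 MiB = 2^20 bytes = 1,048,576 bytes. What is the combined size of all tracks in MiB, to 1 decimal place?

3201.7 MiB

27 minutes 42 seconds = 1,662 s.
Track A: 88,200 × 1,662 × 2 × 2 = 586,353,600 bytes.
Track B: 176,400 × 1,662 × 4 × 2 = 2,345,414,400 bytes.
Track C: 24,000 × 1,662 × 1 × 8 = 319,104,000 bytes.
Track D: 32,000 × 1,662 × 2 × 1 = 106,368,000 bytes.
Total = 3,357,240,000 bytes = 3201.7 MiB.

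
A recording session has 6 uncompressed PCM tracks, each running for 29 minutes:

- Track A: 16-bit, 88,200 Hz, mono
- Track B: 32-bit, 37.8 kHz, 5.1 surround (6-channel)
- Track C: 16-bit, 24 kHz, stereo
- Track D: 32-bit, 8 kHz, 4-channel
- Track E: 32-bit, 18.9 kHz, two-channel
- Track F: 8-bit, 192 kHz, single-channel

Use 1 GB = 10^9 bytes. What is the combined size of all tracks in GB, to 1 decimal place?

2.9 GB

29 minutes = 1,740 s.
Track A: 88,200 × 1,740 × 2 × 1 = 306,936,000 bytes.
Track B: 37,800 × 1,740 × 4 × 6 = 1,578,528,000 bytes.
Track C: 24,000 × 1,740 × 2 × 2 = 167,040,000 bytes.
Track D: 8,000 × 1,740 × 4 × 4 = 222,720,000 bytes.
Track E: 18,900 × 1,740 × 4 × 2 = 263,088,000 bytes.
Track F: 192,000 × 1,740 × 1 × 1 = 334,080,000 bytes.
Total = 2,872,392,000 bytes = 2.9 GB.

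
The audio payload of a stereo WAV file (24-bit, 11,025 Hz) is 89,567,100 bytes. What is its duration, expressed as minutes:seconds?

Byte rate = 11,025 × 3 × 2 = 66,150 bytes/s.
Duration = 89,567,100 / 66,150 = 1,354 s.
1,354 s = 22:34.

22:34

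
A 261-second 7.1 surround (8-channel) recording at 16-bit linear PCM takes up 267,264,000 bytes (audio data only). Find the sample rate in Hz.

64,000 Hz

Bytes = sample_rate × seconds × bytes_per_sample × channels.
sample_rate = 267,264,000 / (261 × 2 × 8) = 267,264,000 / 4,176 = 64,000 Hz.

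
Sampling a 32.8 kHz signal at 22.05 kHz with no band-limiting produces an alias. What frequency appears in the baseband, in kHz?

Nyquist = 22,050/2 = 11,025 Hz; 32,800 Hz exceeds it.
Alias = |32,800 − 1×22,050| = |32,800 − 22,050| = 10,750 Hz = 10.75 kHz.

10.75 kHz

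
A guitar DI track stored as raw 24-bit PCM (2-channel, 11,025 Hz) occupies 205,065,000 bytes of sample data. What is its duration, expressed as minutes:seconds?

51:40

Byte rate = 11,025 × 3 × 2 = 66,150 bytes/s.
Duration = 205,065,000 / 66,150 = 3,100 s.
3,100 s = 51:40.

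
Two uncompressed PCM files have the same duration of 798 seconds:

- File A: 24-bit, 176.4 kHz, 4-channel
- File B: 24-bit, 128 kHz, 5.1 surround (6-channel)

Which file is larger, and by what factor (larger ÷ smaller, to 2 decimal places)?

File B, by a factor of 1.09

File A: 176,400 × 3 × 4 = 2,116,800 bytes/s.
File B: 128,000 × 3 × 6 = 2,304,000 bytes/s.
File B is larger; ratio = 1,838,592,000 / 1,689,206,400 = 1.09.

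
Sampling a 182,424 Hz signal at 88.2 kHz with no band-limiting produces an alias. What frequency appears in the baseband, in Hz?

6,024 Hz

Nyquist = 88,200/2 = 44,100 Hz; 182,424 Hz exceeds it.
Alias = |182,424 − 2×88,200| = |182,424 − 176,400| = 6,024 Hz.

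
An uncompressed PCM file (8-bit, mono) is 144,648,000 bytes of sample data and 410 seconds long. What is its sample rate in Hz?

352,800 Hz

Bytes = sample_rate × seconds × bytes_per_sample × channels.
sample_rate = 144,648,000 / (410 × 1 × 1) = 144,648,000 / 410 = 352,800 Hz.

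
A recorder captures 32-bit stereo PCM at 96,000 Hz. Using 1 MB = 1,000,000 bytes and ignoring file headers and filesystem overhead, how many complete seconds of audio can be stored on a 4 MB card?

Uncompressed byte rate = 96,000 × 4 × 2 = 768,000 bytes/s.
Capacity = 4 × 1,000,000 = 4,000,000 bytes.
4,000,000 / 768,000 ≈ 5.21 s → 5 seconds.

5 seconds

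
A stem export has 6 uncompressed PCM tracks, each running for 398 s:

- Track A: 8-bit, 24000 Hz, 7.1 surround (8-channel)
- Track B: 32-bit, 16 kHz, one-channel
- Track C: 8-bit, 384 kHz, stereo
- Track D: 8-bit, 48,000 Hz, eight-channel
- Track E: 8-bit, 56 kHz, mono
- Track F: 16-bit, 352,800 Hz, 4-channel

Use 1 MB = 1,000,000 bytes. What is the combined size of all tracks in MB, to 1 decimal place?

1706.0 MB

Track A: 24,000 × 398 × 1 × 8 = 76,416,000 bytes.
Track B: 16,000 × 398 × 4 × 1 = 25,472,000 bytes.
Track C: 384,000 × 398 × 1 × 2 = 305,664,000 bytes.
Track D: 48,000 × 398 × 1 × 8 = 152,832,000 bytes.
Track E: 56,000 × 398 × 1 × 1 = 22,288,000 bytes.
Track F: 352,800 × 398 × 2 × 4 = 1,123,315,200 bytes.
Total = 1,705,987,200 bytes = 1706.0 MB.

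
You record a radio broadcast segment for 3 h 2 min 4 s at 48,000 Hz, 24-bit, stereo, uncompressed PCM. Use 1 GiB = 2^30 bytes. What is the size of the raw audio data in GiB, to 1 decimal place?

Duration = 3 h 2 min 4 s = 10,924 s.
Bytes = 48,000 samples/s × 10,924 s × 3 bytes/sample × 2 ch = 3,146,112,000 bytes.
3,146,112,000 / 1,073,741,824 = 2.9 GiB.

2.9 GiB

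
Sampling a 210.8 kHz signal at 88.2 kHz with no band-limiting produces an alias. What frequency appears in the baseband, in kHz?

34.4 kHz

Nyquist = 88,200/2 = 44,100 Hz; 210,800 Hz exceeds it.
Alias = |210,800 − 2×88,200| = |210,800 − 176,400| = 34,400 Hz = 34.4 kHz.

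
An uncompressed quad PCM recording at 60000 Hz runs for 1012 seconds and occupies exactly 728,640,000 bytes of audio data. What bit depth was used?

Bytes per sample = 728,640,000 / (60,000 × 1,012 × 4) = 728,640,000 / 242,880,000 = 3.
Bit depth = 3 × 8 = 24 bits.

24 bits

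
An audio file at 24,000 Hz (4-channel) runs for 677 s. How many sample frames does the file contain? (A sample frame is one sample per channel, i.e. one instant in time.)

24,000 samples/s × 677 s = 16,248,000 frames.

16,248,000 sample frames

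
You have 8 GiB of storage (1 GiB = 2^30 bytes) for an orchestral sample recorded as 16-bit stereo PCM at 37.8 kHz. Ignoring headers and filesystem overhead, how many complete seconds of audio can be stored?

56,811 seconds

Uncompressed byte rate = 37,800 × 2 × 2 = 151,200 bytes/s.
Capacity = 8 × 1,073,741,824 = 8,589,934,592 bytes.
8,589,934,592 / 151,200 ≈ 56811.74 s → 56,811 seconds.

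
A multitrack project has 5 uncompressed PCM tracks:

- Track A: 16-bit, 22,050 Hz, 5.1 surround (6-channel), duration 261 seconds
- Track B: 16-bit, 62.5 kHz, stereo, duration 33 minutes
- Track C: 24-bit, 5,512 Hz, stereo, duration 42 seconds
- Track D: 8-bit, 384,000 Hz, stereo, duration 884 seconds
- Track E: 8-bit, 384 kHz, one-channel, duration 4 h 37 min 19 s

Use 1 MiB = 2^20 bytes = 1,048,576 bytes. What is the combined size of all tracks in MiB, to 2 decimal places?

Track A: 22,050 × 261 × 2 × 6 = 69,060,600 bytes.
Track B: 33 minutes = 1,980 s; 62,500 × 1,980 × 2 × 2 = 495,000,000 bytes.
Track C: 5,512 × 42 × 3 × 2 = 1,389,024 bytes.
Track D: 384,000 × 884 × 1 × 2 = 678,912,000 bytes.
Track E: 4 h 37 min 19 s = 16,639 s; 384,000 × 16,639 × 1 × 1 = 6,389,376,000 bytes.
Total = 7,633,737,624 bytes = 7280.10 MiB.

7280.10 MiB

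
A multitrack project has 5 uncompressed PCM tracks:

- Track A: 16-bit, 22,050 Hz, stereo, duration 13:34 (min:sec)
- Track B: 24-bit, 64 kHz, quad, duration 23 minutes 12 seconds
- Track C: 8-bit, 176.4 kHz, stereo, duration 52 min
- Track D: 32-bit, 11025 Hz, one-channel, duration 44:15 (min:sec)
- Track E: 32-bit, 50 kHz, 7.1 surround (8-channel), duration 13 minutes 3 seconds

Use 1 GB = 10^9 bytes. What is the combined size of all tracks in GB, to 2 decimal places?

Track A: 13:34 (min:sec) = 814 s; 22,050 × 814 × 2 × 2 = 71,794,800 bytes.
Track B: 23 minutes 12 seconds = 1,392 s; 64,000 × 1,392 × 3 × 4 = 1,069,056,000 bytes.
Track C: 52 min = 3,120 s; 176,400 × 3,120 × 1 × 2 = 1,100,736,000 bytes.
Track D: 44:15 (min:sec) = 2,655 s; 11,025 × 2,655 × 4 × 1 = 117,085,500 bytes.
Track E: 13 minutes 3 seconds = 783 s; 50,000 × 783 × 4 × 8 = 1,252,800,000 bytes.
Total = 3,611,472,300 bytes = 3.61 GB.

3.61 GB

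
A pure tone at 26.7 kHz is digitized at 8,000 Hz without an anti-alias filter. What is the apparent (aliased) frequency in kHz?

2.7 kHz

Nyquist = 8,000/2 = 4,000 Hz; 26,700 Hz exceeds it.
Alias = |26,700 − 3×8,000| = |26,700 − 24,000| = 2,700 Hz = 2.7 kHz.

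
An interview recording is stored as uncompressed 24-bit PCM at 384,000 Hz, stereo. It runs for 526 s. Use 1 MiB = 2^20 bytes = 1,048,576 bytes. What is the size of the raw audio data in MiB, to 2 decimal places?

Bytes = 384,000 samples/s × 526 s × 3 bytes/sample × 2 ch = 1,211,904,000 bytes.
1,211,904,000 / 1,048,576 = 1155.76 MiB.

1155.76 MiB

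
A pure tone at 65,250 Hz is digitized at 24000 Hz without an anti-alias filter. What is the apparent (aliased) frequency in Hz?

Nyquist = 24,000/2 = 12,000 Hz; 65,250 Hz exceeds it.
Alias = |65,250 − 3×24,000| = |65,250 − 72,000| = 6,750 Hz.

6,750 Hz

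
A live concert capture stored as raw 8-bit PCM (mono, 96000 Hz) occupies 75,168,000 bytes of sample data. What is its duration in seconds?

Byte rate = 96,000 × 1 × 1 = 96,000 bytes/s.
Duration = 75,168,000 / 96,000 = 783 s.

783 seconds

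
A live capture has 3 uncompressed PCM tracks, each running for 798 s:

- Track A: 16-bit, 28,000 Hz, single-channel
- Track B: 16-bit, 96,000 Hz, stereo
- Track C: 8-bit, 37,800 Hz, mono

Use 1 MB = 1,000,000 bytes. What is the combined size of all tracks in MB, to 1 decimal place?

381.3 MB

Track A: 28,000 × 798 × 2 × 1 = 44,688,000 bytes.
Track B: 96,000 × 798 × 2 × 2 = 306,432,000 bytes.
Track C: 37,800 × 798 × 1 × 1 = 30,164,400 bytes.
Total = 381,284,400 bytes = 381.3 MB.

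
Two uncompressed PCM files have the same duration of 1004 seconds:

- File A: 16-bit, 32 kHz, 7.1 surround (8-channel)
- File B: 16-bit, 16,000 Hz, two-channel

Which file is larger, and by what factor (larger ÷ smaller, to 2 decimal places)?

File A, by a factor of 8.00

File A: 32,000 × 2 × 8 = 512,000 bytes/s.
File B: 16,000 × 2 × 2 = 64,000 bytes/s.
File A is larger; ratio = 514,048,000 / 64,256,000 = 8.00.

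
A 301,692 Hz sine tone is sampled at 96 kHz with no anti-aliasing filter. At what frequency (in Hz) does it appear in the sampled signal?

Nyquist = 96,000/2 = 48,000 Hz; 301,692 Hz exceeds it.
Alias = |301,692 − 3×96,000| = |301,692 − 288,000| = 13,692 Hz.

13,692 Hz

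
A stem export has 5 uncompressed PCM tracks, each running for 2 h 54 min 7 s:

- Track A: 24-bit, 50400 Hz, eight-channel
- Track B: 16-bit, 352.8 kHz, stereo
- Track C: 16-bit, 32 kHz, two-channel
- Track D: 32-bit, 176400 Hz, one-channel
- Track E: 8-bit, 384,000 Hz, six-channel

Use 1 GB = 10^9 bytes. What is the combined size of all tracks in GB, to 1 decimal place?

60.2 GB

2 h 54 min 7 s = 10,447 s.
Track A: 50,400 × 10,447 × 3 × 8 = 12,636,691,200 bytes.
Track B: 352,800 × 10,447 × 2 × 2 = 14,742,806,400 bytes.
Track C: 32,000 × 10,447 × 2 × 2 = 1,337,216,000 bytes.
Track D: 176,400 × 10,447 × 4 × 1 = 7,371,403,200 bytes.
Track E: 384,000 × 10,447 × 1 × 6 = 24,069,888,000 bytes.
Total = 60,158,004,800 bytes = 60.2 GB.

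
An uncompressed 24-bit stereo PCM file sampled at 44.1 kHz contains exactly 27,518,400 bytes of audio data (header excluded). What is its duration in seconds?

Byte rate = 44,100 × 3 × 2 = 264,600 bytes/s.
Duration = 27,518,400 / 264,600 = 104 s.

104 seconds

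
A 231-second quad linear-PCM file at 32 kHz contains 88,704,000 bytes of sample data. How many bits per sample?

24 bits

Bytes per sample = 88,704,000 / (32,000 × 231 × 4) = 88,704,000 / 29,568,000 = 3.
Bit depth = 3 × 8 = 24 bits.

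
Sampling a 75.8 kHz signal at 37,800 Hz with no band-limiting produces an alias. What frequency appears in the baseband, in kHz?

0.2 kHz

Nyquist = 37,800/2 = 18,900 Hz; 75,800 Hz exceeds it.
Alias = |75,800 − 2×37,800| = |75,800 − 75,600| = 200 Hz = 0.2 kHz.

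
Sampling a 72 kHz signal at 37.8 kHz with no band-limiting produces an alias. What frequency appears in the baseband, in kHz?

Nyquist = 37,800/2 = 18,900 Hz; 72,000 Hz exceeds it.
Alias = |72,000 − 2×37,800| = |72,000 − 75,600| = 3,600 Hz = 3.6 kHz.

3.6 kHz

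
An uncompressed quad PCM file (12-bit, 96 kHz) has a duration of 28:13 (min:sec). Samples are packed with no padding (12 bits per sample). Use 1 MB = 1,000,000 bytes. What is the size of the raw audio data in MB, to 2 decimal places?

Duration = 28:13 (min:sec) = 1,693 s.
Bits = 96,000 × 1,693 × 12 × 4 = 7,801,344,000 bits = 975,168,000 bytes.
975,168,000 / 1,000,000 = 975.17 MB.

975.17 MB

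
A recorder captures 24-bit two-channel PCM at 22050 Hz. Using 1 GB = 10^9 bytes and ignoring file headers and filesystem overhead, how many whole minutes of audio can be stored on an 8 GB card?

1,007 minutes

Uncompressed byte rate = 22,050 × 3 × 2 = 132,300 bytes/s.
Capacity = 8 × 1,000,000,000 = 8,000,000,000 bytes.
8,000,000,000 / 132,300 ≈ 60468.63 s → 1,007 minutes.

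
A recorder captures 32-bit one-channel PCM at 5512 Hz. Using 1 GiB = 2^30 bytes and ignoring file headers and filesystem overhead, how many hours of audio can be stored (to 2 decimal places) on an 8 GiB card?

Uncompressed byte rate = 5,512 × 4 × 1 = 22,048 bytes/s.
Capacity = 8 × 1,073,741,824 = 8,589,934,592 bytes.
8,589,934,592 / 22,048 ≈ 389601.53 s → 108.22 hours.

108.22 hours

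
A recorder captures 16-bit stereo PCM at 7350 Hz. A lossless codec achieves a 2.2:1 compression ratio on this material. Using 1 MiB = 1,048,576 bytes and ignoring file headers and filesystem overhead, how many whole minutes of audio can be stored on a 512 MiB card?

669 minutes

Uncompressed byte rate = 7,350 × 2 × 2 = 29,400 bytes/s.
After 2.2:1 compression, effective rate ≈ 13363.64 bytes/s.
Capacity = 512 × 1,048,576 = 536,870,912 bytes.
536,870,912 / effective rate ≈ 40174.01 s → 669 minutes.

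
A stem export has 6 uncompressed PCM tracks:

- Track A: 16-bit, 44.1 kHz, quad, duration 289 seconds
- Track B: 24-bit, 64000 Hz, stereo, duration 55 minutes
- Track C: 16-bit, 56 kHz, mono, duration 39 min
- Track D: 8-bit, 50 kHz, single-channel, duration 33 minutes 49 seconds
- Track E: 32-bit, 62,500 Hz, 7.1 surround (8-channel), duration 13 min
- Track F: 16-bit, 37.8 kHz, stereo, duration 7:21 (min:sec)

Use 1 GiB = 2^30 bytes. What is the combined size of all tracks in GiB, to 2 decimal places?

Track A: 44,100 × 289 × 2 × 4 = 101,959,200 bytes.
Track B: 55 minutes = 3,300 s; 64,000 × 3,300 × 3 × 2 = 1,267,200,000 bytes.
Track C: 39 min = 2,340 s; 56,000 × 2,340 × 2 × 1 = 262,080,000 bytes.
Track D: 33 minutes 49 seconds = 2,029 s; 50,000 × 2,029 × 1 × 1 = 101,450,000 bytes.
Track E: 13 min = 780 s; 62,500 × 780 × 4 × 8 = 1,560,000,000 bytes.
Track F: 7:21 (min:sec) = 441 s; 37,800 × 441 × 2 × 2 = 66,679,200 bytes.
Total = 3,359,368,400 bytes = 3.13 GiB.

3.13 GiB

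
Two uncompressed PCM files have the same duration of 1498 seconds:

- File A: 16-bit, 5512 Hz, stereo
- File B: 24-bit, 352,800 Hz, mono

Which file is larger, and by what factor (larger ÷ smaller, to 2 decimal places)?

File B, by a factor of 48.00

File A: 5,512 × 2 × 2 = 22,048 bytes/s.
File B: 352,800 × 3 × 1 = 1,058,400 bytes/s.
File B is larger; ratio = 1,585,483,200 / 33,027,904 = 48.00.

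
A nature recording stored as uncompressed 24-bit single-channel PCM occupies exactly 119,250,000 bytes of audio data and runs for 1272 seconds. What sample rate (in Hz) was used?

31,250 Hz

Bytes = sample_rate × seconds × bytes_per_sample × channels.
sample_rate = 119,250,000 / (1,272 × 3 × 1) = 119,250,000 / 3,816 = 31,250 Hz.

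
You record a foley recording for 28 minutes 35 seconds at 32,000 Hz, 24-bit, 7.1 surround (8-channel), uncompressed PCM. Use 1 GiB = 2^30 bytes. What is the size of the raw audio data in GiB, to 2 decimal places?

Duration = 28 minutes 35 seconds = 1,715 s.
Bytes = 32,000 samples/s × 1,715 s × 3 bytes/sample × 8 ch = 1,317,120,000 bytes.
1,317,120,000 / 1,073,741,824 = 1.23 GiB.

1.23 GiB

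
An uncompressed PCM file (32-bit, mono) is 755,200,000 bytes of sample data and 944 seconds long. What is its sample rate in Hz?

Bytes = sample_rate × seconds × bytes_per_sample × channels.
sample_rate = 755,200,000 / (944 × 4 × 1) = 755,200,000 / 3,776 = 200,000 Hz.

200,000 Hz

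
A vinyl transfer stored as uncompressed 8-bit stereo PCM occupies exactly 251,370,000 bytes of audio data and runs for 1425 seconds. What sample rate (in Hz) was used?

Bytes = sample_rate × seconds × bytes_per_sample × channels.
sample_rate = 251,370,000 / (1,425 × 1 × 2) = 251,370,000 / 2,850 = 88,200 Hz.

88,200 Hz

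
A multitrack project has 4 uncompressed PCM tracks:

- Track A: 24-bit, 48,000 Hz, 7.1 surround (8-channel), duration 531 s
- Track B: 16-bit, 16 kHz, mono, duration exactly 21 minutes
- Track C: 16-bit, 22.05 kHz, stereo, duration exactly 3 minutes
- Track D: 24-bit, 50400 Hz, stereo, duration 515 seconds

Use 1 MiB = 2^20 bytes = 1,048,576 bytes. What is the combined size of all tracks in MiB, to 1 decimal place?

785.5 MiB

Track A: 48,000 × 531 × 3 × 8 = 611,712,000 bytes.
Track B: exactly 21 minutes = 1,260 s; 16,000 × 1,260 × 2 × 1 = 40,320,000 bytes.
Track C: exactly 3 minutes = 180 s; 22,050 × 180 × 2 × 2 = 15,876,000 bytes.
Track D: 50,400 × 515 × 3 × 2 = 155,736,000 bytes.
Total = 823,644,000 bytes = 785.5 MiB.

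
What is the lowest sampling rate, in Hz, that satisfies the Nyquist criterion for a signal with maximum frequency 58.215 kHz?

116,430 Hz

Minimum sample rate = 2 × 58,215 Hz = 116,430 Hz.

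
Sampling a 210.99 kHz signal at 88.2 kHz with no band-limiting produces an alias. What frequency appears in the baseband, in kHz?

34.59 kHz

Nyquist = 88,200/2 = 44,100 Hz; 210,990 Hz exceeds it.
Alias = |210,990 − 2×88,200| = |210,990 − 176,400| = 34,590 Hz = 34.59 kHz.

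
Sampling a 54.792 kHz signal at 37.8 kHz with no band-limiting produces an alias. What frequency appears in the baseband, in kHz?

16.992 kHz

Nyquist = 37,800/2 = 18,900 Hz; 54,792 Hz exceeds it.
Alias = |54,792 − 1×37,800| = |54,792 − 37,800| = 16,992 Hz = 16.992 kHz.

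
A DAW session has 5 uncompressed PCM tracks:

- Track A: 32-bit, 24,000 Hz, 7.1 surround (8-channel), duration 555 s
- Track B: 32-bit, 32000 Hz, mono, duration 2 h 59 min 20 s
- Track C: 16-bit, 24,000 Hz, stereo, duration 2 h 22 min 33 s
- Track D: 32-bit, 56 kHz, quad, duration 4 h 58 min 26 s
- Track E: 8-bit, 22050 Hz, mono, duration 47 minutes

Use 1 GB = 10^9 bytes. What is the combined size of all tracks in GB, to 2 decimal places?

Track A: 24,000 × 555 × 4 × 8 = 426,240,000 bytes.
Track B: 2 h 59 min 20 s = 10,760 s; 32,000 × 10,760 × 4 × 1 = 1,377,280,000 bytes.
Track C: 2 h 22 min 33 s = 8,553 s; 24,000 × 8,553 × 2 × 2 = 821,088,000 bytes.
Track D: 4 h 58 min 26 s = 17,906 s; 56,000 × 17,906 × 4 × 4 = 16,043,776,000 bytes.
Track E: 47 minutes = 2,820 s; 22,050 × 2,820 × 1 × 1 = 62,181,000 bytes.
Total = 18,730,565,000 bytes = 18.73 GB.

18.73 GB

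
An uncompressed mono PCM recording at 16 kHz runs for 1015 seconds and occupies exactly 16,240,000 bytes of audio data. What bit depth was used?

8 bits

Bytes per sample = 16,240,000 / (16,000 × 1,015 × 1) = 16,240,000 / 16,240,000 = 1.
Bit depth = 1 × 8 = 8 bits.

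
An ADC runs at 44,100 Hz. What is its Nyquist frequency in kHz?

22.05 kHz

Nyquist frequency = sample rate / 2 = 44,100 / 2 = 22.05 kHz.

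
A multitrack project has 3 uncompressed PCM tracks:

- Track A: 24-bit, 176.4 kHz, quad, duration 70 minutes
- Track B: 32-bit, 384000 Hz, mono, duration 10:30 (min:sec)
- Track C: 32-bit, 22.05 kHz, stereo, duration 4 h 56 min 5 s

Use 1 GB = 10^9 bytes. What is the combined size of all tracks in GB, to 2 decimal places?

Track A: 70 minutes = 4,200 s; 176,400 × 4,200 × 3 × 4 = 8,890,560,000 bytes.
Track B: 10:30 (min:sec) = 630 s; 384,000 × 630 × 4 × 1 = 967,680,000 bytes.
Track C: 4 h 56 min 5 s = 17,765 s; 22,050 × 17,765 × 4 × 2 = 3,133,746,000 bytes.
Total = 12,991,986,000 bytes = 12.99 GB.

12.99 GB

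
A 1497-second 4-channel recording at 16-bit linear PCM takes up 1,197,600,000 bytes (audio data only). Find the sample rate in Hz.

100,000 Hz

Bytes = sample_rate × seconds × bytes_per_sample × channels.
sample_rate = 1,197,600,000 / (1,497 × 2 × 4) = 1,197,600,000 / 11,976 = 100,000 Hz.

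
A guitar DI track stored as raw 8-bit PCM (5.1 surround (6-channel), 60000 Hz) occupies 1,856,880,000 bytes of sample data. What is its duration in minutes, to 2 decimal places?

Byte rate = 60,000 × 1 × 6 = 360,000 bytes/s.
Duration = 1,856,880,000 / 360,000 = 5,158 s.
5,158 s / 60 = 85.97 minutes.

85.97 minutes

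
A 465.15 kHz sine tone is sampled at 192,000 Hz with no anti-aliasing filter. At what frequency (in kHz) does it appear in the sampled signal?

Nyquist = 192,000/2 = 96,000 Hz; 465,150 Hz exceeds it.
Alias = |465,150 − 2×192,000| = |465,150 − 384,000| = 81,150 Hz = 81.15 kHz.

81.15 kHz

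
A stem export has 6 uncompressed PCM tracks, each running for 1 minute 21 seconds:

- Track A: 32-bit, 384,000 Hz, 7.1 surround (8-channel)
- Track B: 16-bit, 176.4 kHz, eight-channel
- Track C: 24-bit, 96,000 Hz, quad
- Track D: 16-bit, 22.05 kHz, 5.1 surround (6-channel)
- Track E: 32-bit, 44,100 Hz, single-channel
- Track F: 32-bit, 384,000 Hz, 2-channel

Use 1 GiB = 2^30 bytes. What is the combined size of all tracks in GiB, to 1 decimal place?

1.5 GiB

1 minute 21 seconds = 81 s.
Track A: 384,000 × 81 × 4 × 8 = 995,328,000 bytes.
Track B: 176,400 × 81 × 2 × 8 = 228,614,400 bytes.
Track C: 96,000 × 81 × 3 × 4 = 93,312,000 bytes.
Track D: 22,050 × 81 × 2 × 6 = 21,432,600 bytes.
Track E: 44,100 × 81 × 4 × 1 = 14,288,400 bytes.
Track F: 384,000 × 81 × 4 × 2 = 248,832,000 bytes.
Total = 1,601,807,400 bytes = 1.5 GiB.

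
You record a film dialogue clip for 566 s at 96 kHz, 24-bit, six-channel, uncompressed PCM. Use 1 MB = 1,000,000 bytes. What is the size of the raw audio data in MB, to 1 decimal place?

Bytes = 96,000 samples/s × 566 s × 3 bytes/sample × 6 ch = 978,048,000 bytes.
978,048,000 / 1,000,000 = 978.0 MB.

978.0 MB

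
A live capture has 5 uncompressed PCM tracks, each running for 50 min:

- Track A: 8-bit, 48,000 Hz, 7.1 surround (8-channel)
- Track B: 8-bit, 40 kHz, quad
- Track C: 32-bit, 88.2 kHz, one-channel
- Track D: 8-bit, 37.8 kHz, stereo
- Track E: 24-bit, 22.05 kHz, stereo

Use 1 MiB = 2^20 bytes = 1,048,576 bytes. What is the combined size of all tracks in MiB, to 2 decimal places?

50 min = 3,000 s.
Track A: 48,000 × 3,000 × 1 × 8 = 1,152,000,000 bytes.
Track B: 40,000 × 3,000 × 1 × 4 = 480,000,000 bytes.
Track C: 88,200 × 3,000 × 4 × 1 = 1,058,400,000 bytes.
Track D: 37,800 × 3,000 × 1 × 2 = 226,800,000 bytes.
Track E: 22,050 × 3,000 × 3 × 2 = 396,900,000 bytes.
Total = 3,314,100,000 bytes = 3160.57 MiB.

3160.57 MiB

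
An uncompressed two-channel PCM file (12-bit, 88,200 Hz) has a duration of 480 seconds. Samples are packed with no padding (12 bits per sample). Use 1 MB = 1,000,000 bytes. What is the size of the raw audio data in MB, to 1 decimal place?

Bits = 88,200 × 480 × 12 × 2 = 1,016,064,000 bits = 127,008,000 bytes.
127,008,000 / 1,000,000 = 127.0 MB.

127.0 MB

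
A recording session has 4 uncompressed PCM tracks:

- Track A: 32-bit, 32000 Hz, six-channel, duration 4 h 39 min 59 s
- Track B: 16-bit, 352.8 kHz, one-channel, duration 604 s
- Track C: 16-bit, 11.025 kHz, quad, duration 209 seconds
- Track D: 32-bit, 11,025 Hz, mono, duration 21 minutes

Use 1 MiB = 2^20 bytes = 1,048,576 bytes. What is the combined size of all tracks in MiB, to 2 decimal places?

Track A: 4 h 39 min 59 s = 16,799 s; 32,000 × 16,799 × 4 × 6 = 12,901,632,000 bytes.
Track B: 352,800 × 604 × 2 × 1 = 426,182,400 bytes.
Track C: 11,025 × 209 × 2 × 4 = 18,433,800 bytes.
Track D: 21 minutes = 1,260 s; 11,025 × 1,260 × 4 × 1 = 55,566,000 bytes.
Total = 13,401,814,200 bytes = 12780.97 MiB.

12780.97 MiB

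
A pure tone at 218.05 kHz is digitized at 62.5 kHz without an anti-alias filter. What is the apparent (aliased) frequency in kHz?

Nyquist = 62,500/2 = 31,250 Hz; 218,050 Hz exceeds it.
Alias = |218,050 − 3×62,500| = |218,050 − 187,500| = 30,550 Hz = 30.55 kHz.

30.55 kHz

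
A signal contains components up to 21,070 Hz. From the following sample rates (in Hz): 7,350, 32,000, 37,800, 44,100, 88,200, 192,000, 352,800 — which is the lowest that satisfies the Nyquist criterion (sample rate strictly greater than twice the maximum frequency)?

Need sample rate > 2 × 21,070 = 42,140 Hz.
Lowest listed rate above 42,140 Hz is 44,100 Hz.

44,100 Hz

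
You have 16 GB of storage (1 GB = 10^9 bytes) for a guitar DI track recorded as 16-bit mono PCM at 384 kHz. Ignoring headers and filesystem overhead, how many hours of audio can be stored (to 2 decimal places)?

Uncompressed byte rate = 384,000 × 2 × 1 = 768,000 bytes/s.
Capacity = 16 × 1,000,000,000 = 16,000,000,000 bytes.
16,000,000,000 / 768,000 ≈ 20833.33 s → 5.79 hours.

5.79 hours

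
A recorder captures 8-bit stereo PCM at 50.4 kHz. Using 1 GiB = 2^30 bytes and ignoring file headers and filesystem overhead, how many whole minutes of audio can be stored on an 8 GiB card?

Uncompressed byte rate = 50,400 × 1 × 2 = 100,800 bytes/s.
Capacity = 8 × 1,073,741,824 = 8,589,934,592 bytes.
8,589,934,592 / 100,800 ≈ 85217.61 s → 1,420 minutes.

1,420 minutes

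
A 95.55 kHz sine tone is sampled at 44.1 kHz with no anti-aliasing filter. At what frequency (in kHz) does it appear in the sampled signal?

Nyquist = 44,100/2 = 22,050 Hz; 95,550 Hz exceeds it.
Alias = |95,550 − 2×44,100| = |95,550 − 88,200| = 7,350 Hz = 7.35 kHz.

7.35 kHz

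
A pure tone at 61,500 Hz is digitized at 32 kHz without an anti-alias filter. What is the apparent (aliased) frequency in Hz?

Nyquist = 32,000/2 = 16,000 Hz; 61,500 Hz exceeds it.
Alias = |61,500 − 2×32,000| = |61,500 − 64,000| = 2,500 Hz.

2,500 Hz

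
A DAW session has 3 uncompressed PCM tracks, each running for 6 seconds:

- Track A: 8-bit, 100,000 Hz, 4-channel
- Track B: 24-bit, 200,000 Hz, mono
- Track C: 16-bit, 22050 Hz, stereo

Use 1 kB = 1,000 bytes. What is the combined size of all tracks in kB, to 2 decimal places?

Track A: 100,000 × 6 × 1 × 4 = 2,400,000 bytes.
Track B: 200,000 × 6 × 3 × 1 = 3,600,000 bytes.
Track C: 22,050 × 6 × 2 × 2 = 529,200 bytes.
Total = 6,529,200 bytes = 6529.20 kB.

6529.20 kB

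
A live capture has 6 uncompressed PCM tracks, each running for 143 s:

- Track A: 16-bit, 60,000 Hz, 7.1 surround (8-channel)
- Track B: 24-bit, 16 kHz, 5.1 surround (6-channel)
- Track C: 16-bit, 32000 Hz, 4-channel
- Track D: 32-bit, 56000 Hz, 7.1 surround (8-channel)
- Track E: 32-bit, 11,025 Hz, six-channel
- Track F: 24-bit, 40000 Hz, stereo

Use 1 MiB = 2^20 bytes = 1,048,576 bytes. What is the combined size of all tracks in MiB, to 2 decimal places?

518.31 MiB

Track A: 60,000 × 143 × 2 × 8 = 137,280,000 bytes.
Track B: 16,000 × 143 × 3 × 6 = 41,184,000 bytes.
Track C: 32,000 × 143 × 2 × 4 = 36,608,000 bytes.
Track D: 56,000 × 143 × 4 × 8 = 256,256,000 bytes.
Track E: 11,025 × 143 × 4 × 6 = 37,837,800 bytes.
Track F: 40,000 × 143 × 3 × 2 = 34,320,000 bytes.
Total = 543,485,800 bytes = 518.31 MiB.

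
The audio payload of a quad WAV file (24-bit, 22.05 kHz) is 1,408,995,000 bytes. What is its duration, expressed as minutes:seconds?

Byte rate = 22,050 × 3 × 4 = 264,600 bytes/s.
Duration = 1,408,995,000 / 264,600 = 5,325 s.
5,325 s = 88:45.

88:45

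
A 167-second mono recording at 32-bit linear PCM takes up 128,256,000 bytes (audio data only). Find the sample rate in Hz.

192,000 Hz

Bytes = sample_rate × seconds × bytes_per_sample × channels.
sample_rate = 128,256,000 / (167 × 4 × 1) = 128,256,000 / 668 = 192,000 Hz.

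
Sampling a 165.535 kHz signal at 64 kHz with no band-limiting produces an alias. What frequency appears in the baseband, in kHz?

Nyquist = 64,000/2 = 32,000 Hz; 165,535 Hz exceeds it.
Alias = |165,535 − 3×64,000| = |165,535 − 192,000| = 26,465 Hz = 26.465 kHz.

26.465 kHz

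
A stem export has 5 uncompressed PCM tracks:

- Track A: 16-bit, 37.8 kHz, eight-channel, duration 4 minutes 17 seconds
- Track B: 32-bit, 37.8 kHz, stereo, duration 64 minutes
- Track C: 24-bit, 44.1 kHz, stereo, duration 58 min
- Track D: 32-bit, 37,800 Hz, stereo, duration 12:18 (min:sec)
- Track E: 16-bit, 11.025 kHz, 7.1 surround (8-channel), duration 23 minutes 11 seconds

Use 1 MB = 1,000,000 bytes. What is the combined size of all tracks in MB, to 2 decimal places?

2706.00 MB

Track A: 4 minutes 17 seconds = 257 s; 37,800 × 257 × 2 × 8 = 155,433,600 bytes.
Track B: 64 minutes = 3,840 s; 37,800 × 3,840 × 4 × 2 = 1,161,216,000 bytes.
Track C: 58 min = 3,480 s; 44,100 × 3,480 × 3 × 2 = 920,808,000 bytes.
Track D: 12:18 (min:sec) = 738 s; 37,800 × 738 × 4 × 2 = 223,171,200 bytes.
Track E: 23 minutes 11 seconds = 1,391 s; 11,025 × 1,391 × 2 × 8 = 245,372,400 bytes.
Total = 2,706,001,200 bytes = 2706.00 MB.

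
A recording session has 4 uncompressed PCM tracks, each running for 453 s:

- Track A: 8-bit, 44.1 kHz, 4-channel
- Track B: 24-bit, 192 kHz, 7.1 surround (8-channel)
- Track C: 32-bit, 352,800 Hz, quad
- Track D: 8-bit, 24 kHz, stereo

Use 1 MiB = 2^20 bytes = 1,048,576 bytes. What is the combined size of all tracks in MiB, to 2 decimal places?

Track A: 44,100 × 453 × 1 × 4 = 79,909,200 bytes.
Track B: 192,000 × 453 × 3 × 8 = 2,087,424,000 bytes.
Track C: 352,800 × 453 × 4 × 4 = 2,557,094,400 bytes.
Track D: 24,000 × 453 × 1 × 2 = 21,744,000 bytes.
Total = 4,746,171,600 bytes = 4526.30 MiB.

4526.30 MiB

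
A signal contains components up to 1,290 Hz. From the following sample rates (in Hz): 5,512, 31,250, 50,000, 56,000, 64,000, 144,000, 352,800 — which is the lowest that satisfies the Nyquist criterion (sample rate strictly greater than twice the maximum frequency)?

Need sample rate > 2 × 1,290 = 2,580 Hz.
Lowest listed rate above 2,580 Hz is 5,512 Hz.

5,512 Hz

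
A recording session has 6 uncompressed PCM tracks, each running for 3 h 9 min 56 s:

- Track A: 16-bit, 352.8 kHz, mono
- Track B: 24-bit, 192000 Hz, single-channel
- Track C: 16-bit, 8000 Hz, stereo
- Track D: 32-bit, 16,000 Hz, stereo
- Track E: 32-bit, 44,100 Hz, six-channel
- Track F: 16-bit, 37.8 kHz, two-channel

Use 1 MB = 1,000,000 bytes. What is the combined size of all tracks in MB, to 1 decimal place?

3 h 9 min 56 s = 11,396 s.
Track A: 352,800 × 11,396 × 2 × 1 = 8,041,017,600 bytes.
Track B: 192,000 × 11,396 × 3 × 1 = 6,564,096,000 bytes.
Track C: 8,000 × 11,396 × 2 × 2 = 364,672,000 bytes.
Track D: 16,000 × 11,396 × 4 × 2 = 1,458,688,000 bytes.
Track E: 44,100 × 11,396 × 4 × 6 = 12,061,526,400 bytes.
Track F: 37,800 × 11,396 × 2 × 2 = 1,723,075,200 bytes.
Total = 30,213,075,200 bytes = 30213.1 MB.

30213.1 MB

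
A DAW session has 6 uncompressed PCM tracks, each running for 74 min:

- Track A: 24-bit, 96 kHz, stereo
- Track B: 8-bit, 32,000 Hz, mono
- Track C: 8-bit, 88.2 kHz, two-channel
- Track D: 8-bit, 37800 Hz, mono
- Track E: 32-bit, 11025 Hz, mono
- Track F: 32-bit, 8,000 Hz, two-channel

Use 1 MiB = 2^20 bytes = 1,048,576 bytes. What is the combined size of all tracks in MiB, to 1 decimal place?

74 min = 4,440 s.
Track A: 96,000 × 4,440 × 3 × 2 = 2,557,440,000 bytes.
Track B: 32,000 × 4,440 × 1 × 1 = 142,080,000 bytes.
Track C: 88,200 × 4,440 × 1 × 2 = 783,216,000 bytes.
Track D: 37,800 × 4,440 × 1 × 1 = 167,832,000 bytes.
Track E: 11,025 × 4,440 × 4 × 1 = 195,804,000 bytes.
Track F: 8,000 × 4,440 × 4 × 2 = 284,160,000 bytes.
Total = 4,130,532,000 bytes = 3939.2 MiB.

3939.2 MiB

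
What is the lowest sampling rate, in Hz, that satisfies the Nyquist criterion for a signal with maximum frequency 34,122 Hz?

Minimum sample rate = 2 × 34,122 Hz = 68,244 Hz.

68,244 Hz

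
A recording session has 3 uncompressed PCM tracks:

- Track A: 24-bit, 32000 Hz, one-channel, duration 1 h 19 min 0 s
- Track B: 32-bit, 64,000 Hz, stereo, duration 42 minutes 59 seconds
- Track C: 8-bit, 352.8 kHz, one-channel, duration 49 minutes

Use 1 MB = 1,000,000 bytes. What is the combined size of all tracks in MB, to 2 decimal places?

2812.72 MB

Track A: 1 h 19 min 0 s = 4,740 s; 32,000 × 4,740 × 3 × 1 = 455,040,000 bytes.
Track B: 42 minutes 59 seconds = 2,579 s; 64,000 × 2,579 × 4 × 2 = 1,320,448,000 bytes.
Track C: 49 minutes = 2,940 s; 352,800 × 2,940 × 1 × 1 = 1,037,232,000 bytes.
Total = 2,812,720,000 bytes = 2812.72 MB.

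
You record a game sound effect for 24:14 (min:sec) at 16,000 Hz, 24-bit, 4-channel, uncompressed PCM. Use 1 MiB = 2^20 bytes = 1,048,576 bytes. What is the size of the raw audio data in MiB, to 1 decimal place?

266.2 MiB

Duration = 24:14 (min:sec) = 1,454 s.
Bytes = 16,000 samples/s × 1,454 s × 3 bytes/sample × 4 ch = 279,168,000 bytes.
279,168,000 / 1,048,576 = 266.2 MiB.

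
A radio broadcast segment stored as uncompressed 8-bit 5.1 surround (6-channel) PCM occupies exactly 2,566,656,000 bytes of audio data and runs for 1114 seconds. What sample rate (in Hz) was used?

384,000 Hz

Bytes = sample_rate × seconds × bytes_per_sample × channels.
sample_rate = 2,566,656,000 / (1,114 × 1 × 6) = 2,566,656,000 / 6,684 = 384,000 Hz.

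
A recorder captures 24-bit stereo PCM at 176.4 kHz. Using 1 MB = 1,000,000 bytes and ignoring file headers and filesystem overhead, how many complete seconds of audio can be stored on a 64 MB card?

60 seconds

Uncompressed byte rate = 176,400 × 3 × 2 = 1,058,400 bytes/s.
Capacity = 64 × 1,000,000 = 64,000,000 bytes.
64,000,000 / 1,058,400 ≈ 60.47 s → 60 seconds.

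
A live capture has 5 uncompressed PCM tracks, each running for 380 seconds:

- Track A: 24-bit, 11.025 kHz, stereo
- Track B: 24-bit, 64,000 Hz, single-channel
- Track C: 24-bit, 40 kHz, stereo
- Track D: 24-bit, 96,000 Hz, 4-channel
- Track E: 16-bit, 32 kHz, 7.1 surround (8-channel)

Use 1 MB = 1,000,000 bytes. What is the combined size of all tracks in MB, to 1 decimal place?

821.6 MB

Track A: 11,025 × 380 × 3 × 2 = 25,137,000 bytes.
Track B: 64,000 × 380 × 3 × 1 = 72,960,000 bytes.
Track C: 40,000 × 380 × 3 × 2 = 91,200,000 bytes.
Track D: 96,000 × 380 × 3 × 4 = 437,760,000 bytes.
Track E: 32,000 × 380 × 2 × 8 = 194,560,000 bytes.
Total = 821,617,000 bytes = 821.6 MB.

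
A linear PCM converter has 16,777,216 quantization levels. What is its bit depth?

log2(16,777,216) = 24.

24 bits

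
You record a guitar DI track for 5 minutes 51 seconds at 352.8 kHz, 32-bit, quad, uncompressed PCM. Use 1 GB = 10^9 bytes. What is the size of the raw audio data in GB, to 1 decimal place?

Duration = 5 minutes 51 seconds = 351 s.
Bytes = 352,800 samples/s × 351 s × 4 bytes/sample × 4 ch = 1,981,324,800 bytes.
1,981,324,800 / 1,000,000,000 = 2.0 GB.

2.0 GB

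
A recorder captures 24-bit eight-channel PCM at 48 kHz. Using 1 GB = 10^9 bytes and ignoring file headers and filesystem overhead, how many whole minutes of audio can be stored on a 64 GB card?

Uncompressed byte rate = 48,000 × 3 × 8 = 1,152,000 bytes/s.
Capacity = 64 × 1,000,000,000 = 64,000,000,000 bytes.
64,000,000,000 / 1,152,000 ≈ 55555.56 s → 925 minutes.

925 minutes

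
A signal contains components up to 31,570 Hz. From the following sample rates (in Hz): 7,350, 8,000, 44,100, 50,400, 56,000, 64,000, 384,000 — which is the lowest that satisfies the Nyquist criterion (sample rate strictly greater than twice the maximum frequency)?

Need sample rate > 2 × 31,570 = 63,140 Hz.
Lowest listed rate above 63,140 Hz is 64,000 Hz.

64,000 Hz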